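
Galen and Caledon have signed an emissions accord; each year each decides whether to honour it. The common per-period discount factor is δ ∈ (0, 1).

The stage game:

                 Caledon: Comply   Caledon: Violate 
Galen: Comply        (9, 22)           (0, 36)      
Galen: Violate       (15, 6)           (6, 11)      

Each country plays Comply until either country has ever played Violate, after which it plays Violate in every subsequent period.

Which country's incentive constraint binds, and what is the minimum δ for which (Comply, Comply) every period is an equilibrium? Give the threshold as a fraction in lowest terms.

For Galen: deviation gain 15−9 = 6, per-period punishment loss 9−6 = 3. IC gives δ ≥ 6/9 = 2/3.
For Caledon: gain 14, loss 11 per period, so δ ≥ 14/25.
The tighter constraint is Galen's, so cooperation needs δ ≥ 2/3.

Galen; δ ≥ 2/3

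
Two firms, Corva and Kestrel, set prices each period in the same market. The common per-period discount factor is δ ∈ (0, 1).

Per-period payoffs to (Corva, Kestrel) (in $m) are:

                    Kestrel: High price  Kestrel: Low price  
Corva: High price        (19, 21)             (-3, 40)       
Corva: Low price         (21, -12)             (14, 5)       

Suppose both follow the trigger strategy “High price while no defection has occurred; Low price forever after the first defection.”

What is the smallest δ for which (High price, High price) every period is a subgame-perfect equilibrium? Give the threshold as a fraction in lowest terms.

19/35

For Corva: deviation gain 21−19 = 2, per-period punishment loss 19−14 = 5. IC gives δ ≥ 2/7.
For Kestrel: gain 19, loss 16 per period, so δ ≥ 19/35.
The tighter constraint is Kestrel's, so cooperation needs δ ≥ 19/35.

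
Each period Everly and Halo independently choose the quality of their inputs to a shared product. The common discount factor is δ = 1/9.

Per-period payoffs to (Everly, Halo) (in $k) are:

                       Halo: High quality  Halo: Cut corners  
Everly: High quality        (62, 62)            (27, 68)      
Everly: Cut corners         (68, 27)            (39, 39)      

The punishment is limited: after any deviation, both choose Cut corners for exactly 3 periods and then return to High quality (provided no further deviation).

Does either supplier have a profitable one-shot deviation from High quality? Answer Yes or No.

Yes

IC: δ+…+δ^3 ≥ (68−62)/(62−39) = 6/23.
At δ = 1/9: partial sum = 0.1248 < 0.2609. Cooperation not sustainable.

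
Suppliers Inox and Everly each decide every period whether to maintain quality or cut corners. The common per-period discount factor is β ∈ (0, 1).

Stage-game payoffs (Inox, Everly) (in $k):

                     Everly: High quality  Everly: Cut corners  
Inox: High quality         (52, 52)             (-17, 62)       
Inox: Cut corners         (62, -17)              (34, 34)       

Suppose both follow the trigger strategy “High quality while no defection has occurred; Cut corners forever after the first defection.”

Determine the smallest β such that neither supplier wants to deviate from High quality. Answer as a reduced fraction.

One-period gain from deviating is 62 − 52 = 10. The loss is 52 − 34 = 18 in every subsequent period, with present value 18·β/(1−β).
Deviation is unprofitable when 18·β/(1−β) ≥ 10, i.e. β/(1−β) ≥ 5/9.
Equivalently β ≥ 10/(10+18) = 5/14.

5/14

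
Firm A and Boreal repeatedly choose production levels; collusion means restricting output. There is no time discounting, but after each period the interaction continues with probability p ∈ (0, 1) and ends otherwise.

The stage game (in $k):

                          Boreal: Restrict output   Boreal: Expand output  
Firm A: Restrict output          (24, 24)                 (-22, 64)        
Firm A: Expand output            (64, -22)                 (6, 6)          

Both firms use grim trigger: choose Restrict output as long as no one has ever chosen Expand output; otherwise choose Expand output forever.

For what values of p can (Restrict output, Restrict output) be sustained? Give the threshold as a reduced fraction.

20/29

Expected cooperation value is 24 + p·24 + p²·24 + … = 24/(1−p); deviation gives 64 + p·6/(1−p).
24 ≥ 64(1−p) + 6p ⇒ 58p ≥ 40 ⇒ p ≥ 40/58 = 20/29.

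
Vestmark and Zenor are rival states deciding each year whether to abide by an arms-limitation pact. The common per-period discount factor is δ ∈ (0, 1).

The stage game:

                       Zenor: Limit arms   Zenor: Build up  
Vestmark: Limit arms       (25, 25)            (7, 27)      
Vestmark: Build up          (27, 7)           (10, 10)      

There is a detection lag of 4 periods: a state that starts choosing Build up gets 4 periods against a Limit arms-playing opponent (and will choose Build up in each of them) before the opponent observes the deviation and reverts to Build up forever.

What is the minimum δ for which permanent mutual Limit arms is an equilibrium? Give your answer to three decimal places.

A deviator earns 27 for 4 periods, then 10 forever; cooperating earns 25 forever. Multiplying the IC by (1−δ):
25 ≥ 27(1−δ^4) + 10δ^4, so 17·δ^4 ≥ 2 and δ^4 ≥ 2/17.
δ ≥ (2/17)^(1/4) ≈ 0.586.

0.586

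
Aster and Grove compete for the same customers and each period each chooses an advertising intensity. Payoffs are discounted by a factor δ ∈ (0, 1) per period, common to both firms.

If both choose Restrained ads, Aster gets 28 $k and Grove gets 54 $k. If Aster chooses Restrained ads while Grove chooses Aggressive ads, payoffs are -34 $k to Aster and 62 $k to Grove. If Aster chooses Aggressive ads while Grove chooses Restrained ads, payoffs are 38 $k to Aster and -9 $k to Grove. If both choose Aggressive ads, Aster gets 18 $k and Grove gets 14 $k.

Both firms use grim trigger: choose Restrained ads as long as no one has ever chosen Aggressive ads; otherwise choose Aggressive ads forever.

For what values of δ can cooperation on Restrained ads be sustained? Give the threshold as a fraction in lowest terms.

Aster: cooperation gives 28 each period; deviation gives 38 once then 18 forever.
  28/(1−δ) ≥ 38 + 18δ/(1−δ) ⇒ δ ≥ 10/20 = 1/2.
Grove: cooperation gives 54 each period; deviation gives 62 once then 14 forever.
  δ ≥ 8/48 = 1/6.
Both must hold, so the binding constraint is Aster's: δ ≥ 1/2.

1/2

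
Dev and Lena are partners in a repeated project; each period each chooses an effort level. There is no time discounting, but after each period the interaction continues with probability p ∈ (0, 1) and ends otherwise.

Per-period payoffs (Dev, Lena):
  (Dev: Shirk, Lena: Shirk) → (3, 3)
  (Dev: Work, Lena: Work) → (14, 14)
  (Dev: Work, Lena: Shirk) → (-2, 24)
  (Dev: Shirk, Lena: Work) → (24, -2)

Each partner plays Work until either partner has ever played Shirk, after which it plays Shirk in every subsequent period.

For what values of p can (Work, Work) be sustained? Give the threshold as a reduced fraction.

Expected cooperation value is 14 + p·14 + p²·14 + … = 14/(1−p); deviation gives 24 + p·3/(1−p).
14 ≥ 24(1−p) + 3p ⇒ 21p ≥ 10 ⇒ p ≥ 10/21.

10/21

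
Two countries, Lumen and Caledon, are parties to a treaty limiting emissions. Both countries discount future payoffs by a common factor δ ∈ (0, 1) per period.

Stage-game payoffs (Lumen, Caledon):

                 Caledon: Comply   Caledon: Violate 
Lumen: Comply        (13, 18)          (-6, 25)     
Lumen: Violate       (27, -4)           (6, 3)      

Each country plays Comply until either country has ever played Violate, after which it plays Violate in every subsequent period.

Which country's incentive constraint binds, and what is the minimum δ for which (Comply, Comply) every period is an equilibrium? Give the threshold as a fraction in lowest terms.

Lumen's threshold: (27−13)/(27−6) = 2/3.
Caledon's threshold: (25−18)/(25−3) = 7/22.
2/3 > 7/22, so Lumen binds and δ* = 2/3.

Lumen; δ ≥ 2/3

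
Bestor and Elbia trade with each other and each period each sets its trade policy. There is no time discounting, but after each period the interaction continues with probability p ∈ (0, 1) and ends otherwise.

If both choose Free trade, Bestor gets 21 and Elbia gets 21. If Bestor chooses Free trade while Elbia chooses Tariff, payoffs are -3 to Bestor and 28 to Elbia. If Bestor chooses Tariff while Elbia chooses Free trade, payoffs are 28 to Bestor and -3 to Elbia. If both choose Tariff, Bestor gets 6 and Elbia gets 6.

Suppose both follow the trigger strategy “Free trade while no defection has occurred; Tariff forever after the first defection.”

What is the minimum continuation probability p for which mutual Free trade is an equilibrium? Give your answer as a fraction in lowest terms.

7/22

Expected cooperation value is 21 + p·21 + p²·21 + … = 21/(1−p); deviation gives 28 + p·6/(1−p).
21 ≥ 28(1−p) + 6p ⇒ 22p ≥ 7 ⇒ p ≥ 7/22.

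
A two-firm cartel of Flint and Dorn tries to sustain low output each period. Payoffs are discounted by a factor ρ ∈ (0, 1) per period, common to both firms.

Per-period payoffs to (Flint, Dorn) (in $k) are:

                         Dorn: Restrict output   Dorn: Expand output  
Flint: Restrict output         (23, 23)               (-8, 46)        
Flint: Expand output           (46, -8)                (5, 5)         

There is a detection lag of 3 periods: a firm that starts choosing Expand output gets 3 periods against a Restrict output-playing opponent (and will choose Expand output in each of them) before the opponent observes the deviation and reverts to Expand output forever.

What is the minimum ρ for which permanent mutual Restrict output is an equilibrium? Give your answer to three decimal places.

0.825

The best deviation is to choose Expand output for all 3 undetected periods, earning 46 each, then 5 forever once detected.
Deviation value: 46(1−ρ^3)/(1−ρ) + 5ρ^3/(1−ρ); cooperation value: 23/(1−ρ).
IC: 23 ≥ 46(1−ρ^3) + 5ρ^3 = 46 − 41ρ^3.
So ρ^3 ≥ 23/41, giving ρ ≥ (23/41)^(1/3) ≈ 0.825.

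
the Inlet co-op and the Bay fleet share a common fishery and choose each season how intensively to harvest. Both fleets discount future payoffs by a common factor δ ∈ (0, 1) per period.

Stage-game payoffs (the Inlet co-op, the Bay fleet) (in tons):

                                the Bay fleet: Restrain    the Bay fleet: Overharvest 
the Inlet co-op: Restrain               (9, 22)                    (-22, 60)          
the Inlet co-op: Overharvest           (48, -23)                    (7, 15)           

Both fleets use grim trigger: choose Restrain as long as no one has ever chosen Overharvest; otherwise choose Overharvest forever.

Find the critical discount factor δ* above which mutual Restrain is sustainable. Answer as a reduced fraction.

39/41

For the Inlet co-op: deviation gain 48−9 = 39, per-period punishment loss 9−7 = 2. IC gives δ ≥ 39/41.
For the Bay fleet: gain 38, loss 7 per period, so δ ≥ 38/45.
The tighter constraint is the Inlet co-op's, so cooperation needs δ ≥ 39/41.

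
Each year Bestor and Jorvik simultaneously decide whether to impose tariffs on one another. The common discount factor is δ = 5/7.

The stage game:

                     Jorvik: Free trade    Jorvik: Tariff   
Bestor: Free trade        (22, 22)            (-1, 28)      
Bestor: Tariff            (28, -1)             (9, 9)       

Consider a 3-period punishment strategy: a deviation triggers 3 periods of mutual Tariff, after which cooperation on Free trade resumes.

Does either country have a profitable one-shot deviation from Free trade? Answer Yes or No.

Comparing payoff streams over the 4 periods until play realigns: cooperate → 22(1+δ+…+δ^3); deviate → 28 + 9(δ+…+δ^3).
Cooperation is sustained iff (22−9)(δ+…+δ^3) ≥ 28−22.
δ+…+δ^3 = 5/7·(1−(5/7)^3)/(1−5/7) = 1.5889, and (28−22)/(22−9) = 0.4615.
1.5889 ≥ 0.4615, so cooperation is sustainable.

No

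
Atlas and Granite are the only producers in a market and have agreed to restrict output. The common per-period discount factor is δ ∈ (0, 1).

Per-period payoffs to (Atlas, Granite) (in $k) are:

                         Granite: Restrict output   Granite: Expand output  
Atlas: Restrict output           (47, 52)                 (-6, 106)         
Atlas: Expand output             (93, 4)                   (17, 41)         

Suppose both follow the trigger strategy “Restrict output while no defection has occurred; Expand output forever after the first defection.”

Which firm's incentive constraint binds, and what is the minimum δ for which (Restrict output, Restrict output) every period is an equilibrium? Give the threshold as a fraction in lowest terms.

Granite; δ ≥ 54/65

For Atlas: deviation gain 93−47 = 46, per-period punishment loss 47−17 = 30. IC gives δ ≥ 46/76 = 23/38.
For Granite: gain 54, loss 11 per period, so δ ≥ 54/65.
The tighter constraint is Granite's, so cooperation needs δ ≥ 54/65.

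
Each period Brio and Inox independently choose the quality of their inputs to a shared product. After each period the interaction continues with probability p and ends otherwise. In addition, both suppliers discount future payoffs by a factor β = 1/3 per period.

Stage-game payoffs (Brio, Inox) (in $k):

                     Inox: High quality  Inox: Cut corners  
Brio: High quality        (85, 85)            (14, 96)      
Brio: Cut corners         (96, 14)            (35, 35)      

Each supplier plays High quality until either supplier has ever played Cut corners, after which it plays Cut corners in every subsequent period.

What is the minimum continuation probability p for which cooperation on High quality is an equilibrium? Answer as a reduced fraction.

33/61

Expected continuation weight on next period's payoff is β·p = 1/3·p, which plays the role of the discount factor.
Cooperation requires 1/3·p ≥ (96−85)/(96−35) = 11/61, hence p ≥ 33/61.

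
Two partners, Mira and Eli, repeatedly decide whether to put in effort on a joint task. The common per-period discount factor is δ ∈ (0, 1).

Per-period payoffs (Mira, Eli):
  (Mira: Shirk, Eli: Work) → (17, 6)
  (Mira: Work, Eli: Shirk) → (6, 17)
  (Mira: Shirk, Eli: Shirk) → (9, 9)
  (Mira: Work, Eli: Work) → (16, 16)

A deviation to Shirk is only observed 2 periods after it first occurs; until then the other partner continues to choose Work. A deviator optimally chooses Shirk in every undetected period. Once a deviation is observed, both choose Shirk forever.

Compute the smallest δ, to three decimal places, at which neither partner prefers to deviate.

A deviator earns 17 for 2 periods, then 9 forever; cooperating earns 16 forever. Multiplying the IC by (1−δ):
16 ≥ 17(1−δ^2) + 9δ^2, so 8·δ^2 ≥ 1 and δ^2 ≥ 1/8.
δ ≥ (1/8)^(1/2) ≈ 0.354.

0.354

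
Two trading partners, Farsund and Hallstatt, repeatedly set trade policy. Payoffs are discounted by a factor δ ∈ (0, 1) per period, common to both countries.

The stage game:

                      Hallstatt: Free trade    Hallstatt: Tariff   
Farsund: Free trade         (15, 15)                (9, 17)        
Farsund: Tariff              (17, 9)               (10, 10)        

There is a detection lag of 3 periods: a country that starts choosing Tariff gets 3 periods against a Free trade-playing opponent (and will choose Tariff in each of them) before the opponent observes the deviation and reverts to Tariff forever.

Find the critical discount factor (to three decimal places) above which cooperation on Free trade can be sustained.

0.659

A deviator earns 17 for 3 periods, then 10 forever; cooperating earns 15 forever. Multiplying the IC by (1−δ):
15 ≥ 17(1−δ^3) + 10δ^3, so 7·δ^3 ≥ 2 and δ^3 ≥ 2/7.
δ ≥ (2/7)^(1/3) ≈ 0.659.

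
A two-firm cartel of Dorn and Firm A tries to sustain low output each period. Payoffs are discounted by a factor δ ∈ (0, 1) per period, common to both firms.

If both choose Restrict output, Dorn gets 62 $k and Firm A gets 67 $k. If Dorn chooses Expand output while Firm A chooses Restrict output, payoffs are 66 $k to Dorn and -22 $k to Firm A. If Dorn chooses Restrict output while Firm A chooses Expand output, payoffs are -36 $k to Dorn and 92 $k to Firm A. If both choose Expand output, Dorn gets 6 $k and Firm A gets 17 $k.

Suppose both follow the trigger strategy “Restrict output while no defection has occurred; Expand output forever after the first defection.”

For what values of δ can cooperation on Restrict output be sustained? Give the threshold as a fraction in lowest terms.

For Dorn: deviation gain 66−62 = 4, per-period punishment loss 62−6 = 56. IC gives δ ≥ 4/60 = 1/15.
For Firm A: gain 25, loss 50 per period, so δ ≥ 25/75 = 1/3.
The tighter constraint is Firm A's, so cooperation needs δ ≥ 1/3.

1/3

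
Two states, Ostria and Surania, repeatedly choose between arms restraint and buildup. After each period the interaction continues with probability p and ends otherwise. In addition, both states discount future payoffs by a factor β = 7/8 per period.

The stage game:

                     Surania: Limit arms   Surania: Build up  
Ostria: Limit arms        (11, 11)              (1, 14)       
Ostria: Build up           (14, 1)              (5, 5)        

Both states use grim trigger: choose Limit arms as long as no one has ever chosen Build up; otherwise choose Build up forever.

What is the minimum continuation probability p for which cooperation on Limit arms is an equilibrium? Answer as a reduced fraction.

8/21

With continuation probability p and discount β, the effective per-period discount factor is βp.
Grim-trigger IC: βp ≥ (14−11)/(14−5) = 1/3.
So p ≥ (1/3)/(7/8) = 8/21.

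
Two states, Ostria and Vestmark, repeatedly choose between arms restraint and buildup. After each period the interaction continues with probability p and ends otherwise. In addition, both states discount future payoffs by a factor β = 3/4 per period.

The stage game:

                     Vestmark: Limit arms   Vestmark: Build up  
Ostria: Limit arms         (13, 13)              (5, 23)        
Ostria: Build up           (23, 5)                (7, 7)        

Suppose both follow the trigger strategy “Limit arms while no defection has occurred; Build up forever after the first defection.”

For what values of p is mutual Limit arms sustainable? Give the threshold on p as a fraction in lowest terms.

With continuation probability p and discount β, the effective per-period discount factor is βp.
Grim-trigger IC: βp ≥ (23−13)/(23−7) = 5/8.
So p ≥ (5/8)/(3/4) = 5/6.

5/6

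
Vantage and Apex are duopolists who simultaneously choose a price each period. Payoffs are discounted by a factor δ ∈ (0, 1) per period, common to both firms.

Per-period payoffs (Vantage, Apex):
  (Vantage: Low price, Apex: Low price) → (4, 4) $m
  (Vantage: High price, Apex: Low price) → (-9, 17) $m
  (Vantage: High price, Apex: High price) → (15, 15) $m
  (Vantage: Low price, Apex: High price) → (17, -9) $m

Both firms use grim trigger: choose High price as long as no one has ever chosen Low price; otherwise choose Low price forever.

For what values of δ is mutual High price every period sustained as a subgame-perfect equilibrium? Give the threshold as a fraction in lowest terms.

2/13

15/(1−δ) ≥ 17 + 4δ/(1−δ)
15 ≥ 17 − 13δ
δ ≥ 2/13.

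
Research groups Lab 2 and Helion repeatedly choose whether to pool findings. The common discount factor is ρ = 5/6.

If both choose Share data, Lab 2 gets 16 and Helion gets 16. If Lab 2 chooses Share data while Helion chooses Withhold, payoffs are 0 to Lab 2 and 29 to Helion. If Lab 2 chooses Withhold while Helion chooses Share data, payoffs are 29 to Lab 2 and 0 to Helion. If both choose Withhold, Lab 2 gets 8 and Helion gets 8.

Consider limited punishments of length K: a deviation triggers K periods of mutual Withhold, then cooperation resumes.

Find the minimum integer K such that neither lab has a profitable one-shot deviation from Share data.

No profitable deviation requires (16−8)(ρ+…+ρ^K) ≥ 29−16, i.e. ρ+…+ρ^K ≥ 13/8 ≈ 1.6250.
With ρ = 5/6, the partial sums are K=1: 0.8333, K=2: 1.5278, K=3: 2.1065.
K = 3 is the first length at which the sum reaches 1.6250.

3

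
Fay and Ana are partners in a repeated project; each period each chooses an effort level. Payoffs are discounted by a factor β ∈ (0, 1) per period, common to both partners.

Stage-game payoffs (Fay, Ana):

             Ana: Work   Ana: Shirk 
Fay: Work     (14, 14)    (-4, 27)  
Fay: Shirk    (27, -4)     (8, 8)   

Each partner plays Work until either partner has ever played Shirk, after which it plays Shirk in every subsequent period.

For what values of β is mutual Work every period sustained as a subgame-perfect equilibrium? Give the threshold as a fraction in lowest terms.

One-period gain from deviating is 27 − 14 = 13. The loss is 14 − 8 = 6 in every subsequent period, with present value 6·β/(1−β).
Deviation is unprofitable when 6·β/(1−β) ≥ 13, i.e. β/(1−β) ≥ 13/6.
Equivalently β ≥ 13/(13+6) = 13/19.

13/19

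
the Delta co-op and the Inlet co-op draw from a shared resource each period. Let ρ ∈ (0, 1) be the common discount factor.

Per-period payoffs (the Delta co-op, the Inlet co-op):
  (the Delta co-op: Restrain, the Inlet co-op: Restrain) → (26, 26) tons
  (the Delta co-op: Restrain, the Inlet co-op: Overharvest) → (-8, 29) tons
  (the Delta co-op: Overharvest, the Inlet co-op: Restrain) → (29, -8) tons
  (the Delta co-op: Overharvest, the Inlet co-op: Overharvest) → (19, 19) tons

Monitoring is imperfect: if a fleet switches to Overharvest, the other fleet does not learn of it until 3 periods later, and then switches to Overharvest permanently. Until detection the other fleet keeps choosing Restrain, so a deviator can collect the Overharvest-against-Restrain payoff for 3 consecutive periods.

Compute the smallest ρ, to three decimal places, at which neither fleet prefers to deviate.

0.669

The best deviation is to choose Overharvest for all 3 undetected periods, earning 29 each, then 19 forever once detected.
Deviation value: 29(1−ρ^3)/(1−ρ) + 19ρ^3/(1−ρ); cooperation value: 26/(1−ρ).
IC: 26 ≥ 29(1−ρ^3) + 19ρ^3 = 29 − 10ρ^3.
So ρ^3 ≥ 3/10, giving ρ ≥ (3/10)^(1/3) ≈ 0.669.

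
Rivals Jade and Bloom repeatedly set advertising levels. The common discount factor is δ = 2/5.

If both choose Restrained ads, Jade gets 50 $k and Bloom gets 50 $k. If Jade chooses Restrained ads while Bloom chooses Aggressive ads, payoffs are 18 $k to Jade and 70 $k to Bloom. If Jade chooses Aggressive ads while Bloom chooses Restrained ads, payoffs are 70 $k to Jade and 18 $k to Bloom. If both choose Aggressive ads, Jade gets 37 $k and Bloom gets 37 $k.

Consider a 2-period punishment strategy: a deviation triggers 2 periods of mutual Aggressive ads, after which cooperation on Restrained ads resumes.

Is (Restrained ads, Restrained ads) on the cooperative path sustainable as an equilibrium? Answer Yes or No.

A one-shot deviation gives 70 now, then 37 for 2 periods, then back to 50.
Gain from deviating: (70−50) today; loss: (50−37) in each of the next 2 periods.
No-deviation condition: (50−37)(δ+…+δ^2) ≥ 70−50, i.e. δ+…+δ^2 ≥ 20/13.
At δ = 2/5: δ+…+δ^2 = 0.5600 < 1.5385.
So cooperation is not sustainable.

No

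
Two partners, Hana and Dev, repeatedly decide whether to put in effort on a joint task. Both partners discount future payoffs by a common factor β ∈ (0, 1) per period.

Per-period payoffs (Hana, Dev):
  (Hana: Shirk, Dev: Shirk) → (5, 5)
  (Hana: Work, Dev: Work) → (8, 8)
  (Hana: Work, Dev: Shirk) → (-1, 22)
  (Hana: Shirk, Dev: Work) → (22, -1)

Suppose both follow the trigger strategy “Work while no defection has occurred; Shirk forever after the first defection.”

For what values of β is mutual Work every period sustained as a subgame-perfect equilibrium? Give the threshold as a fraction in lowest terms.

Under grim trigger the critical discount factor is (T−C)/(T−P) with T = 22, C = 8, P = 5.
β* = (22−8)/(22−5) = 14/17.

14/17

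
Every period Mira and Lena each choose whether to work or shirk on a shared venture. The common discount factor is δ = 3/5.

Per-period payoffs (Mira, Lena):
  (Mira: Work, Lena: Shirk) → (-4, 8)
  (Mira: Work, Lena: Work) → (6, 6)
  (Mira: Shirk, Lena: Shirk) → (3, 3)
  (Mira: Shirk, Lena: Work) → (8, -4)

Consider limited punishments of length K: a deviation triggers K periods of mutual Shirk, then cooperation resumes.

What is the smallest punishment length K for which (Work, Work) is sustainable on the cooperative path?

2

IC: δ(1−δ^K)/(1−δ) ≥ (8−6)/(6−3) = 2/3.
With δ = 3/5: need 1 − δ^K ≥ 2/3·(1−3/5)/(3/5), i.e. δ^K ≤ 0.5556.
Since (3/5)^1 = 0.6000 and (3/5)^2 = 0.3600, the smallest such K is 2.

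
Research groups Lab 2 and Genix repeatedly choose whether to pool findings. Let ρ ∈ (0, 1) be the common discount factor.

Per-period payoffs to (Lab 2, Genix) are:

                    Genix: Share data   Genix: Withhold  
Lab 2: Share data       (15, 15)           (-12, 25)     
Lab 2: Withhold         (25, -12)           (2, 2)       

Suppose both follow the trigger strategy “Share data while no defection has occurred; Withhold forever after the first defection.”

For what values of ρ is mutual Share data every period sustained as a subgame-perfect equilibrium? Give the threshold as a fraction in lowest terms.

Cooperation forever yields 15 each period: 15/(1−ρ).
Deviating yields 25 once, then 2 forever: 25 + 2ρ/(1−ρ).
No profitable deviation requires 15/(1−ρ) ≥ 25 + 2ρ/(1−ρ).
Multiplying by (1−ρ): 15 ≥ 25(1−ρ) + 2ρ = 25 − 23ρ.
So 23ρ ≥ 10, i.e. ρ ≥ 10/23.

10/23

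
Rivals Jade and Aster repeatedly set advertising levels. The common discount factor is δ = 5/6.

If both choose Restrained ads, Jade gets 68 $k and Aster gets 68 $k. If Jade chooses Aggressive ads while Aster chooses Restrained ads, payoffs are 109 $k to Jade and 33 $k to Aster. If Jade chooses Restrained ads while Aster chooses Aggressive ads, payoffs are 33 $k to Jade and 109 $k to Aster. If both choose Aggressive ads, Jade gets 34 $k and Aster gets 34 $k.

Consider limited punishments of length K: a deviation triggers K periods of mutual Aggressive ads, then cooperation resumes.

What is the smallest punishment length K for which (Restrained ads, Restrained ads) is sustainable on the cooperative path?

2

IC: δ(1−δ^K)/(1−δ) ≥ (109−68)/(68−34) = 41/34.
With δ = 5/6: need 1 − δ^K ≥ 41/34·(1−5/6)/(5/6), i.e. δ^K ≤ 0.7588.
Since (5/6)^1 = 0.8333 and (5/6)^2 = 0.6944, the smallest such K is 2.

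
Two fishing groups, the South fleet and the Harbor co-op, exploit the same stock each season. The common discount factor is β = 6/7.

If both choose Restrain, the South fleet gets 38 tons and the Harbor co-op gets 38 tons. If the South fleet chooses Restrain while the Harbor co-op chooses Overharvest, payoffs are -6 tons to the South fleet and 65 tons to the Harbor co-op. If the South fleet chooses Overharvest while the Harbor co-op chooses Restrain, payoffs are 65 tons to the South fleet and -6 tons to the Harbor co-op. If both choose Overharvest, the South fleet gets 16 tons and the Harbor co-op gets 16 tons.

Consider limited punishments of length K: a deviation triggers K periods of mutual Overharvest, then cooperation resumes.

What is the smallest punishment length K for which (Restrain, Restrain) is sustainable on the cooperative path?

2

IC: β(1−β^K)/(1−β) ≥ (65−38)/(38−16) = 27/22.
With β = 6/7: need 1 − β^K ≥ 27/22·(1−6/7)/(6/7), i.e. β^K ≤ 0.7955.
Since (6/7)^1 = 0.8571 and (6/7)^2 = 0.7347, the smallest such K is 2.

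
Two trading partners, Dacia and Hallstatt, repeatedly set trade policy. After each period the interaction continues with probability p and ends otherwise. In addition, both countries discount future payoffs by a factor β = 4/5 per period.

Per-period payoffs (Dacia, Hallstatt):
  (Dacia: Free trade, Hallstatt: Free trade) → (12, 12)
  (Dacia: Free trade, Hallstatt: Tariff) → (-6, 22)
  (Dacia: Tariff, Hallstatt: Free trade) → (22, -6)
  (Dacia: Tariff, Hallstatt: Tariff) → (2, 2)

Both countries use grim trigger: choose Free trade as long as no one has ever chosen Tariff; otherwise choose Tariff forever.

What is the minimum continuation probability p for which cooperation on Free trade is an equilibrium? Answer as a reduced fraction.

5/8

With continuation probability p and discount β, the effective per-period discount factor is βp.
Grim-trigger IC: βp ≥ (22−12)/(22−2) = 1/2.
So p ≥ (1/2)/(4/5) = 5/8.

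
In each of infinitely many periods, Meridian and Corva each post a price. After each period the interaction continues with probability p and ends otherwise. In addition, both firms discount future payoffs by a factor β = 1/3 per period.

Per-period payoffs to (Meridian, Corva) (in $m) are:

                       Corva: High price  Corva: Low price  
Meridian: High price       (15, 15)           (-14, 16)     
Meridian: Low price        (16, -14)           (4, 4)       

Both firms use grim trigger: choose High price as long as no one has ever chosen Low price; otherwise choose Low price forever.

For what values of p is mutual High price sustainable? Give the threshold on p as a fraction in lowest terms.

With continuation probability p and discount β, the effective per-period discount factor is βp.
Grim-trigger IC: βp ≥ (16−15)/(16−4) = 1/12.
So p ≥ (1/12)/(1/3) = 1/4.

1/4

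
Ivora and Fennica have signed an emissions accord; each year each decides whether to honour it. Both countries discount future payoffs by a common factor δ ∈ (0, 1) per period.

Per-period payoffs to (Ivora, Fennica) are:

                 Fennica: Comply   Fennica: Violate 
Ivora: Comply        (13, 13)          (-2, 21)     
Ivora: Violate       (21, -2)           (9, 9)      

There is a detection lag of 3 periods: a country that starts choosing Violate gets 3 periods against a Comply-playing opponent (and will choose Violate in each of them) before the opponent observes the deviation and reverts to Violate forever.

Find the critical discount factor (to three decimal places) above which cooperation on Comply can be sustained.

0.874

A deviator earns 21 for 3 periods, then 9 forever; cooperating earns 13 forever. Multiplying the IC by (1−δ):
13 ≥ 21(1−δ^3) + 9δ^3, so 12·δ^3 ≥ 8 and δ^3 ≥ 2/3.
δ ≥ (2/3)^(1/3) ≈ 0.874.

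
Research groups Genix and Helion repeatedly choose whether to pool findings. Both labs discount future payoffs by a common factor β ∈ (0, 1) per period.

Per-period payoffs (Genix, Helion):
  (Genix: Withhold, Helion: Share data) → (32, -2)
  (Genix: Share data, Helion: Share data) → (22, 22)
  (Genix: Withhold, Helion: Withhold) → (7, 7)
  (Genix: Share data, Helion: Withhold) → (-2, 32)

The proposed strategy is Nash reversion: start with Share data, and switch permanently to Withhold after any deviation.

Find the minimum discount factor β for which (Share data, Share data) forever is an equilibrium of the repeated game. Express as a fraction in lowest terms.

One-period gain from deviating is 32 − 22 = 10. The loss is 22 − 7 = 15 in every subsequent period, with present value 15·β/(1−β).
Deviation is unprofitable when 15·β/(1−β) ≥ 10, i.e. β/(1−β) ≥ 2/3.
Equivalently β ≥ 10/(10+15) = 2/5.

2/5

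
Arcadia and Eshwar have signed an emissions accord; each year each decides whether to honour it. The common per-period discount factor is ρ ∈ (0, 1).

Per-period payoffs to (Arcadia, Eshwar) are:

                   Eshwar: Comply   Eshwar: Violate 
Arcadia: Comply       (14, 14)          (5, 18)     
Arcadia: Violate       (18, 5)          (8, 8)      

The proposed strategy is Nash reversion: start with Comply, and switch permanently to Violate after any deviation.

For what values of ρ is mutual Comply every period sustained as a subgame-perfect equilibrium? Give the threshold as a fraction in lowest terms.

2/5

Cooperation forever yields 14 each period: 14/(1−ρ).
Deviating yields 18 once, then 8 forever: 18 + 8ρ/(1−ρ).
No profitable deviation requires 14/(1−ρ) ≥ 18 + 8ρ/(1−ρ).
Multiplying by (1−ρ): 14 ≥ 18(1−ρ) + 8ρ = 18 − 10ρ.
So 10ρ ≥ 4, i.e. ρ ≥ 4/10 = 2/5.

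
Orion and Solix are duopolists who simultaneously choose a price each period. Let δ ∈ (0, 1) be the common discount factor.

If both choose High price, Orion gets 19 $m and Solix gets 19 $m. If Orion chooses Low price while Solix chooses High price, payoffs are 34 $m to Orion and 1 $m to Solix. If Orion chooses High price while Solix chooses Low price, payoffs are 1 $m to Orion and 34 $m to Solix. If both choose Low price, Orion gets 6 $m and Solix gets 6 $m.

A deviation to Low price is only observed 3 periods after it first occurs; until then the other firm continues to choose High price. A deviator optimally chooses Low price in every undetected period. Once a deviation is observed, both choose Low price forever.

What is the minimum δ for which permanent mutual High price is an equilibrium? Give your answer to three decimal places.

0.812

The best deviation is to choose Low price for all 3 undetected periods, earning 34 each, then 6 forever once detected.
Deviation value: 34(1−δ^3)/(1−δ) + 6δ^3/(1−δ); cooperation value: 19/(1−δ).
IC: 19 ≥ 34(1−δ^3) + 6δ^3 = 34 − 28δ^3.
So δ^3 ≥ 15/28, giving δ ≥ (15/28)^(1/3) ≈ 0.812.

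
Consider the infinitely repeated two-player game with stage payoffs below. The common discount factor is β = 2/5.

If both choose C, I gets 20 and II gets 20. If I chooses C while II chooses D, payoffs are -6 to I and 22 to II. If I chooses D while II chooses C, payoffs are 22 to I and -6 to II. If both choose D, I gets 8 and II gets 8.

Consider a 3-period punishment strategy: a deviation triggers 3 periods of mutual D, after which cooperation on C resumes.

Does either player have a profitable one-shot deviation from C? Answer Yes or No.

No

A one-shot deviation gives 22 now, then 8 for 3 periods, then back to 20.
Gain from deviating: (22−20) today; loss: (20−8) in each of the next 3 periods.
No-deviation condition: (20−8)(β+…+β^3) ≥ 22−20, i.e. β+…+β^3 ≥ 1/6.
At β = 2/5: β+…+β^3 = 0.6240 ≥ 0.1667.
So cooperation is sustainable.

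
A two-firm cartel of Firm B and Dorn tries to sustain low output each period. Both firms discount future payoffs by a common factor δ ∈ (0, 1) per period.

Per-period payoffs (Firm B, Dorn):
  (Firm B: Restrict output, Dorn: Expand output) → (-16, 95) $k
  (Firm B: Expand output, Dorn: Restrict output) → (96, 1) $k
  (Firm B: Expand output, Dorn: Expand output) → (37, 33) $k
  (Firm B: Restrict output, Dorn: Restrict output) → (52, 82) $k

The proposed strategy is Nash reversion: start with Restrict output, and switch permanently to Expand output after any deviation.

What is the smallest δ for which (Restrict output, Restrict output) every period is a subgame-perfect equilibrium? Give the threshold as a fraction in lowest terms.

44/59

Firm B: cooperation gives 52 each period; deviation gives 96 once then 37 forever.
  52/(1−δ) ≥ 96 + 37δ/(1−δ) ⇒ δ ≥ 44/59.
Dorn: cooperation gives 82 each period; deviation gives 95 once then 33 forever.
  δ ≥ 13/62.
Both must hold, so the binding constraint is Firm B's: δ ≥ 44/59.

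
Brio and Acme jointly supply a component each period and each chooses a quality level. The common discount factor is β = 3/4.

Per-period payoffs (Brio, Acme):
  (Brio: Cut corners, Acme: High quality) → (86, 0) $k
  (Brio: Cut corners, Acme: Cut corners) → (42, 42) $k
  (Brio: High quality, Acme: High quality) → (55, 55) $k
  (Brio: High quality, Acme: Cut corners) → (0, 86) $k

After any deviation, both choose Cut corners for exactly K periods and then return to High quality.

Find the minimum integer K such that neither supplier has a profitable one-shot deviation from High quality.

6

No profitable deviation requires (55−42)(β+…+β^K) ≥ 86−55, i.e. β+…+β^K ≥ 31/13 ≈ 2.3846.
With β = 3/4, the partial sums are K=1: 0.7500, K=2: 1.3125, K=3: 1.7344, K=4: 2.0508, K=5: 2.2881, K=6: 2.4661.
K = 6 is the first length at which the sum reaches 2.3846.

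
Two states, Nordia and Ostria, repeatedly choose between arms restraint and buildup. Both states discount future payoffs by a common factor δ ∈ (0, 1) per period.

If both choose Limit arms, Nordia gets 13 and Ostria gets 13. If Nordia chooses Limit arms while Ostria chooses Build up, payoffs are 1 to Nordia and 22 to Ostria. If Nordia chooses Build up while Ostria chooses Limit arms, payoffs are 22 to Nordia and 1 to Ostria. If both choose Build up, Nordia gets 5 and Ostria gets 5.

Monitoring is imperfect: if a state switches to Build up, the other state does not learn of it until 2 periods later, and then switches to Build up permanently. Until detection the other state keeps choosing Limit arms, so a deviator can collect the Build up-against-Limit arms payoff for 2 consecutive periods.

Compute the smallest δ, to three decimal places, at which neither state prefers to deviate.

A deviator earns 22 for 2 periods, then 5 forever; cooperating earns 13 forever. Multiplying the IC by (1−δ):
13 ≥ 22(1−δ^2) + 5δ^2, so 17·δ^2 ≥ 9 and δ^2 ≥ 9/17.
δ ≥ (9/17)^(1/2) ≈ 0.728.

0.728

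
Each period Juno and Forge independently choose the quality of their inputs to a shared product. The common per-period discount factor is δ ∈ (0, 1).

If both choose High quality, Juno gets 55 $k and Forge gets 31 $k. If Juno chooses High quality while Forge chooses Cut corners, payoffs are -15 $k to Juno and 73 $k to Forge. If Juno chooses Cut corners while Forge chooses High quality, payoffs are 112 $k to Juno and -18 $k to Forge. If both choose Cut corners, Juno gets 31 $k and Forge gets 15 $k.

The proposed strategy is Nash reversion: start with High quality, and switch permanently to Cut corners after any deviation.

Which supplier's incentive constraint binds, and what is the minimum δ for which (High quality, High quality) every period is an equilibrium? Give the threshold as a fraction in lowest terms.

Juno: cooperation gives 55 each period; deviation gives 112 once then 31 forever.
  55/(1−δ) ≥ 112 + 31δ/(1−δ) ⇒ δ ≥ 57/81 = 19/27.
Forge: cooperation gives 31 each period; deviation gives 73 once then 15 forever.
  δ ≥ 42/58 = 21/29.
Both must hold, so the binding constraint is Forge's: δ ≥ 21/29.

Forge; δ ≥ 21/29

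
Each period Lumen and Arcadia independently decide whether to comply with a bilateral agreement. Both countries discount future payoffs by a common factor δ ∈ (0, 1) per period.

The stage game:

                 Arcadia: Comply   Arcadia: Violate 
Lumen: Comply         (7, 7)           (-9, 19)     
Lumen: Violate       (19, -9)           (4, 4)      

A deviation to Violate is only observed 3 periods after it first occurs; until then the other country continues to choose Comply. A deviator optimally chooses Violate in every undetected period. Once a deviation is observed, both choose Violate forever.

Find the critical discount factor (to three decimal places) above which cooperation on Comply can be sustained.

0.928

The best deviation is to choose Violate for all 3 undetected periods, earning 19 each, then 4 forever once detected.
Deviation value: 19(1−δ^3)/(1−δ) + 4δ^3/(1−δ); cooperation value: 7/(1−δ).
IC: 7 ≥ 19(1−δ^3) + 4δ^3 = 19 − 15δ^3.
So δ^3 ≥ 12/15 = 4/5, giving δ ≥ (4/5)^(1/3) ≈ 0.928.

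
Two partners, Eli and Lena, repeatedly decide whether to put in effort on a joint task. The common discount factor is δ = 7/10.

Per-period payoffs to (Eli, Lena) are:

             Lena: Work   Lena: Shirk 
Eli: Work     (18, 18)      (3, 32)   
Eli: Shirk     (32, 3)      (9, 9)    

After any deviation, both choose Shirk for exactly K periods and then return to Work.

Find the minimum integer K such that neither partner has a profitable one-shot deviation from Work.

4

IC: δ(1−δ^K)/(1−δ) ≥ (32−18)/(18−9) = 14/9.
With δ = 7/10: need 1 − δ^K ≥ 14/9·(1−7/10)/(7/10), i.e. δ^K ≤ 0.3333.
Since (7/10)^3 = 0.3430 and (7/10)^4 = 0.2401, the smallest such K is 4.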